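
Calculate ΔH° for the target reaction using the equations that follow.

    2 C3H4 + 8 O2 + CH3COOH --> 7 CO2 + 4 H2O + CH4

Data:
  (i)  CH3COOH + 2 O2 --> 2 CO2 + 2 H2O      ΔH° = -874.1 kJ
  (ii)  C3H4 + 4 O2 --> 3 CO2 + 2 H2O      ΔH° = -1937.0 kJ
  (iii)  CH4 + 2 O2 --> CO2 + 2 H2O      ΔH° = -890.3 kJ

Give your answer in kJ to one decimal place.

(i) as written: -874.1 kJ
(ii) × 2: (2)·(-1937.0) = -3874.0 kJ
(iii) reversed: +890.3 kJ
By Hess's law, ΔH° = (-874.1) + (-3874.0) + (+890.3) = -3857.8 kJ

ΔH° = -3857.8 kJ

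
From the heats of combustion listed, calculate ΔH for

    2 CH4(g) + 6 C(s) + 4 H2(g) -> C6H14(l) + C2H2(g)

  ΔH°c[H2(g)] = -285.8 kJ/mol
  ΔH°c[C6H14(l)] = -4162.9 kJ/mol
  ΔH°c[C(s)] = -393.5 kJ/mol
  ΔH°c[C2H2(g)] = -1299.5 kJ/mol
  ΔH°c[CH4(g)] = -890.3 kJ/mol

Using ΔH = Σ nΔHc°(reactants) − Σ nΔHc°(products):
= [2·(-890.3) + 6·(-393.5) + 4·(-285.8)] − [1·(-4162.9) + 1·(-1299.5)]
= 177.6 kJ/mol

ΔH = 177.6 kJ/mol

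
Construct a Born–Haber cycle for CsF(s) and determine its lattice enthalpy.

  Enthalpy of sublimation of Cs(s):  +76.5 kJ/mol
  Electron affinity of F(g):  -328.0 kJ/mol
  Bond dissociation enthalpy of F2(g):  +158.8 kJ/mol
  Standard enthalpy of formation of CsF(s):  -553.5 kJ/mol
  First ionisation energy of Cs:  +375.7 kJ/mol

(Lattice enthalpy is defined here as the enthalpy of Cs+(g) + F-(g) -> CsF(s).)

U = -757.1 kJ/mol

ΔHf° = 1·ΔHsub + 1·(ΣIE) + 1/2·D(F2) + 1·EA + U
-553.5 = 1·(+76.5) + 1·(+375.7) + 1/2·(+158.8) + 1·(-328.0) + U
U = -553.5 − (+203.6) = -757.1 kJ/mol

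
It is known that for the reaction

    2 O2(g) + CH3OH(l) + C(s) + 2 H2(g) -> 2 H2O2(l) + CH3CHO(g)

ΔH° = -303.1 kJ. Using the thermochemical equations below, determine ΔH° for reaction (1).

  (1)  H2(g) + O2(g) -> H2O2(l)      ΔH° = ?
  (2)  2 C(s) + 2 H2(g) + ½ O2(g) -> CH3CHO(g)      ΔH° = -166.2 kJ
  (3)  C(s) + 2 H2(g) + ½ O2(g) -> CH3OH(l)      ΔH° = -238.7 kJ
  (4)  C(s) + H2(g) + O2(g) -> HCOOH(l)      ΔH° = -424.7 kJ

ΔH° = -187.8 kJ

(1) × 2: contributes 2·x
(2) as written: -166.2 kJ
(3) reversed: +238.7 kJ
(4): not needed.
-303.1 = (-166.2) + (+238.7) + 2·x
x = (-303.1 − (+72.5)) / (2) = -187.8 kJ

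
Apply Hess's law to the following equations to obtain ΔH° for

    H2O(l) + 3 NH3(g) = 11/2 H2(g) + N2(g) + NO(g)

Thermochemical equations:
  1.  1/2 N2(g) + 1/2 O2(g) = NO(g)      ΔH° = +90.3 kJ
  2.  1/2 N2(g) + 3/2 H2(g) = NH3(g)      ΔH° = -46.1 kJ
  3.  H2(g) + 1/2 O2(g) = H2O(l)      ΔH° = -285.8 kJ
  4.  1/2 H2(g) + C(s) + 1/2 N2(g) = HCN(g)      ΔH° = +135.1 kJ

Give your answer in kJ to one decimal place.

ΔH° = 514.4 kJ

eq. 1 as written: +90.3 kJ
eq. 2 reversed and × 3: (-3)·(-46.1) = +138.3 kJ
eq. 3 reversed: +285.8 kJ
eq. 4: not needed.
Summing the manipulated equations, ΔH° = (1)·(+90.3) + (-3)·(-46.1) + (-1)·(-285.8) = 514.4 kJ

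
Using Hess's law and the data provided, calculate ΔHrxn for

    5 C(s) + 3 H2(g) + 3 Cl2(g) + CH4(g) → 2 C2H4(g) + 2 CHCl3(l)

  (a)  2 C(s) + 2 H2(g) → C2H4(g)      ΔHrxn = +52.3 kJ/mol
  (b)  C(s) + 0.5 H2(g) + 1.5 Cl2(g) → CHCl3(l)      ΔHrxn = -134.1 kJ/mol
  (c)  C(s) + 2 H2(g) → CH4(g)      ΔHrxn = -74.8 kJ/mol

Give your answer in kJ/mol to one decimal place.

(a) × 2: (2)·(+52.3) = +104.6 kJ/mol
(b) × 2: (2)·(-134.1) = -268.2 kJ/mol
(c) reversed: +74.8 kJ/mol
ΔHrxn = (2)·(+52.3) + (2)·(-134.1) + (-1)·(-74.8) = -88.8 kJ/mol

ΔHrxn = -88.8 kJ/mol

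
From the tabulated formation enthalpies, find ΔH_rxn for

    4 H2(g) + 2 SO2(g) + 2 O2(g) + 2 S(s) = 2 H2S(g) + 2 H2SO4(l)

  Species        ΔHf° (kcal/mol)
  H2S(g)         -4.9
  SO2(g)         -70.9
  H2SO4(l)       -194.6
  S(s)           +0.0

ΔH_rxn = -257.2 kcal/mol

ΔH°rxn = Σ nΔHf°(products) − Σ nΔHf°(reactants).
Products: 2·(-4.9) + 2·(-194.6) = -399.0
Reactants: 4·(+0.0) + 2·(-70.9) + 2·(+0.0) + 2·(+0.0) = -141.8
ΔH_rxn = (-399.0) − (-141.8) = -257.2 kcal/mol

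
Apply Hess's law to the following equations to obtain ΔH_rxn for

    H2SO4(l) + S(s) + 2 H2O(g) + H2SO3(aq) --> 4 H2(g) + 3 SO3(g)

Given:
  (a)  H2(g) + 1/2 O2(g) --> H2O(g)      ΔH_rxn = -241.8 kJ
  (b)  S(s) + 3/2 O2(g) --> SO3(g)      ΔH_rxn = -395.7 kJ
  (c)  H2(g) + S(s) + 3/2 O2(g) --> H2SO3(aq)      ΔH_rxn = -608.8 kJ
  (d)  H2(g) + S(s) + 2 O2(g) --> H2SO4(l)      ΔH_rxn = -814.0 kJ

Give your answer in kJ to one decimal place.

ΔH_rxn = 719.3 kJ

(a) reversed and × 2: (-2)·(-241.8) = +483.6 kJ
(b) × 3: (3)·(-395.7) = -1187.1 kJ
(c) reversed: +608.8 kJ
(d) reversed: +814.0 kJ
ΔH_rxn = (-2)·(-241.8) + (3)·(-395.7) + (-1)·(-608.8) + (-1)·(-814.0) = 719.3 kJ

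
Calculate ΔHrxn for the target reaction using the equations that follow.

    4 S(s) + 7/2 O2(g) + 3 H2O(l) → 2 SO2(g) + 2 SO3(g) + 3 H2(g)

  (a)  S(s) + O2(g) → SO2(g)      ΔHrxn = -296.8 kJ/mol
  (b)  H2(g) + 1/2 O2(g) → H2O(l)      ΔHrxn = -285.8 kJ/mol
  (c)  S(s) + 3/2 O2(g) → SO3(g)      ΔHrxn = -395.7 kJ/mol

ΔHrxn = -527.6 kJ/mol

(a) × 2 (×2 to match 2 SO2(g) in the target): (2)·(-296.8) = -593.6 kJ/mol
(b) reversed and × 3 (H2O(l) must end up as a reactant; scale by 3 for the 3 H2O(l)): (-3)·(-285.8) = +857.4 kJ/mol
(c) × 2 (×2 to match 2 SO3(g) in the target): (2)·(-395.7) = -791.4 kJ/mol
Summing the manipulated equations, ΔHrxn = (2)·(-296.8) + (-3)·(-285.8) + (2)·(-395.7) = -527.6 kJ/mol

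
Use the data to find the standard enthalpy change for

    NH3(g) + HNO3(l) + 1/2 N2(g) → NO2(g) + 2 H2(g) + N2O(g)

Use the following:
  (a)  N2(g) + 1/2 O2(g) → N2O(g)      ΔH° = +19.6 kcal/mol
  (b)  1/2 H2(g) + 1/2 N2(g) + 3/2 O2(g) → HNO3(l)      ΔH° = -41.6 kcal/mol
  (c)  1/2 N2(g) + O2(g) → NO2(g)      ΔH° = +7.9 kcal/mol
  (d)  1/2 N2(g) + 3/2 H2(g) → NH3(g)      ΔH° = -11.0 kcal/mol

ΔH° = 80.1 kcal/mol

(a) as written (N2O(g) already on the product side): +19.6 kcal/mol
(b) reversed (HNO3(l) must end up as a reactant): +41.6 kcal/mol
(c) as written (NO2(g) already on the product side): +7.9 kcal/mol
(d) reversed (NH3(g) must end up as a reactant): +11.0 kcal/mol
By Hess's law, ΔH° = (+19.6) + (+41.6) + (+7.9) + (+11.0) = 80.1 kcal/mol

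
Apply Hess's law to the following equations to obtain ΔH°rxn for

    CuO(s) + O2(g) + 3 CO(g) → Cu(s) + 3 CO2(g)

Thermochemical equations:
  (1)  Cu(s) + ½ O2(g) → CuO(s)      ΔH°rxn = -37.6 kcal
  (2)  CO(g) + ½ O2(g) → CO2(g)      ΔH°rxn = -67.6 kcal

ΔH°rxn = -165.2 kcal

(1) reversed: +37.6 kcal
(2) × 3: (3)·(-67.6) = -202.8 kcal
ΔH°rxn = (-1)·(-37.6) + (3)·(-67.6) = -165.2 kcal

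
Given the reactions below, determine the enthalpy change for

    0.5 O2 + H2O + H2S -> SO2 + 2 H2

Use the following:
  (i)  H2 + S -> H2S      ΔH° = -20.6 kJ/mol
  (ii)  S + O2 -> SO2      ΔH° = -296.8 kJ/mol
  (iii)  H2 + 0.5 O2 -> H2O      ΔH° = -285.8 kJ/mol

(i) reversed (reverse to put H2S on the reactant side): +20.6 kJ/mol
(ii) as written (SO2 already on the product side): -296.8 kJ/mol
(iii) reversed (H2O must end up as a reactant): +285.8 kJ/mol
Combining the equations, ΔH° = (-1)·(-20.6) + (1)·(-296.8) + (-1)·(-285.8) = 9.6 kJ/mol

ΔH° = 9.6 kJ/mol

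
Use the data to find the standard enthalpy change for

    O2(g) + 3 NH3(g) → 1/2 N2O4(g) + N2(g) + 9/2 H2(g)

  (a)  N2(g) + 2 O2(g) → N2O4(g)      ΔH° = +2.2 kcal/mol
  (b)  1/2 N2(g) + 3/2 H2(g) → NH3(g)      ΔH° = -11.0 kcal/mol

(a) × 1/2: (1/2)·(+2.2) = +1.1 kcal/mol
(b) reversed and × 3: (-3)·(-11.0) = +33.0 kcal/mol
Since enthalpy is a state function, ΔH° = (+1.1) + (+33.0) = 34.1 kcal/mol

ΔH° = 34.1 kcal/mol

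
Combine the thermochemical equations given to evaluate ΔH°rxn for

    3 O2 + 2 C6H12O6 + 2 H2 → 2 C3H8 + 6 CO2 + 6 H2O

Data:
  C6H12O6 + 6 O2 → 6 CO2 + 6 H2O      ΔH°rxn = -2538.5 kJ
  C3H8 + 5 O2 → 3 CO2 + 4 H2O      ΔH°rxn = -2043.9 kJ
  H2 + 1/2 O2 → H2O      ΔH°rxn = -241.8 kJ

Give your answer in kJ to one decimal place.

equation 1 × 2: (2)·(-2538.5) = -5077.0 kJ
equation 2 reversed and × 2: (-2)·(-2043.9) = +4087.8 kJ
equation 3 × 2: (2)·(-241.8) = -483.6 kJ
Combining the equations, ΔH°rxn = (2)·(-2538.5) + (-2)·(-2043.9) + (2)·(-241.8) = -1472.8 kJ

ΔH°rxn = -1472.8 kJ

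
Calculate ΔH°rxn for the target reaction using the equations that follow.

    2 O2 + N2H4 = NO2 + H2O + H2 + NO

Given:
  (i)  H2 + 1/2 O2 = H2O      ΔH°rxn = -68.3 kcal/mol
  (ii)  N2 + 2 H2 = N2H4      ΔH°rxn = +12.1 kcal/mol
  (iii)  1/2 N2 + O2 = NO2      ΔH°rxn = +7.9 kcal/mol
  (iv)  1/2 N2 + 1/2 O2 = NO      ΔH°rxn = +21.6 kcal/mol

(i) as written: -68.3 kcal/mol
(ii) reversed: -12.1 kcal/mol
(iii) as written: +7.9 kcal/mol
(iv) as written: +21.6 kcal/mol
ΔH°rxn = (1)·(-68.3) + (-1)·(+12.1) + (1)·(+7.9) + (1)·(+21.6) = -50.9 kcal/mol

ΔH°rxn = -50.9 kcal/mol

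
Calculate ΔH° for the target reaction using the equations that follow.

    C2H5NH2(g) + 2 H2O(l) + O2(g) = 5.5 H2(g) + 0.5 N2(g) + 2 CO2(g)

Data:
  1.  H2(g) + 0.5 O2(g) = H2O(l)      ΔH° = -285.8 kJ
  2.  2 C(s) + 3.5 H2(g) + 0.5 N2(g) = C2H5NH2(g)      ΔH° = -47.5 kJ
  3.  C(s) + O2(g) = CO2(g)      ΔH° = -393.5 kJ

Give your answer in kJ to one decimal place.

eq. 1 reversed and × 2: (-2)·(-285.8) = +571.6 kJ
eq. 2 reversed: +47.5 kJ
eq. 3 × 2: (2)·(-393.5) = -787.0 kJ
Since enthalpy is a state function, ΔH° = (-2)·(-285.8) + (-1)·(-47.5) + (2)·(-393.5) = -167.9 kJ

ΔH° = -167.9 kJ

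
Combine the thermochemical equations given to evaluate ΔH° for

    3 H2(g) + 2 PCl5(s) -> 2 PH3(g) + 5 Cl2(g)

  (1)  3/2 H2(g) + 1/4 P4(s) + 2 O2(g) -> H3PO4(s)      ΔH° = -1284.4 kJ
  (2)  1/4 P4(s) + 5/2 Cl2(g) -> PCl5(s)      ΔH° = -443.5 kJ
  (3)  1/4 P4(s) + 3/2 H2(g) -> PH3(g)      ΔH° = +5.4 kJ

ΔH° = 897.8 kJ

(1): not needed.
(2) reversed and × 2: (-2)·(-443.5) = +887.0 kJ
(3) × 2: (2)·(+5.4) = +10.8 kJ
Summing the manipulated equations, ΔH° = (+887.0) + (+10.8) = 897.8 kJ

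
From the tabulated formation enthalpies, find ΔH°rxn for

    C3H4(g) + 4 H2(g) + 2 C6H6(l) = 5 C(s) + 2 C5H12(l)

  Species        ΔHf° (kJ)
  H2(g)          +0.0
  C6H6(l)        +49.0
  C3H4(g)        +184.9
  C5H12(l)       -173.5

ΔH°rxn = Σ nΔHf°(products) − Σ nΔHf°(reactants).
Products: 5·(+0.0) + 2·(-173.5) = -347.0
Reactants: 1·(+184.9) + 4·(+0.0) + 2·(+49.0) = +282.9
ΔH°rxn = (-347.0) − (+282.9) = -629.9 kJ

ΔH°rxn = -629.9 kJ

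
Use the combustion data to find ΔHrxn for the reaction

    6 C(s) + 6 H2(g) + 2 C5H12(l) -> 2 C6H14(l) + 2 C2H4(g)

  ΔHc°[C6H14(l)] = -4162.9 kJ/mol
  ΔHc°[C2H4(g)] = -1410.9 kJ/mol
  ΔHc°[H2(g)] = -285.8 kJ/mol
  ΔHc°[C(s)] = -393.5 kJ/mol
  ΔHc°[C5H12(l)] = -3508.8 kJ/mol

ΔHrxn = 54.2 kJ/mol

With combustion enthalpies, reactants minus products:
= [6·(-393.5) + 6·(-285.8) + 2·(-3508.8)] − [2·(-4162.9) + 2·(-1410.9)]
= 54.2 kJ/mol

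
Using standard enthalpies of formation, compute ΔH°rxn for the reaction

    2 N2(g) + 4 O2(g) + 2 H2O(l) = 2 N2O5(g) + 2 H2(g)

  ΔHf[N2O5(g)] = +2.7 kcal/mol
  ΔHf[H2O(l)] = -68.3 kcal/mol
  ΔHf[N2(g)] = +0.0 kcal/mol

ΔH°rxn = 142.0 kcal/mol

Products: 2·(+2.7) + 2·(+0.0) = +5.4
Reactants: 2·(+0.0) + 4·(+0.0) + 2·(-68.3) = -136.6
ΔH°rxn = (+5.4) − (-136.6) = 142.0 kcal/mol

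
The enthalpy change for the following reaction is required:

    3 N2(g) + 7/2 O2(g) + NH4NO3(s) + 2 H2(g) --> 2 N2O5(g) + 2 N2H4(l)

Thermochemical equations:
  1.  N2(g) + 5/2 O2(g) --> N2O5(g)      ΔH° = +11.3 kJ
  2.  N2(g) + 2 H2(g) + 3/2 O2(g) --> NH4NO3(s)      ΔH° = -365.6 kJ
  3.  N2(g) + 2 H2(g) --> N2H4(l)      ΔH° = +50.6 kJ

ΔH° = 489.4 kJ

eq. 1 × 2 (scale by 2 for the 2 N2O5(g)): (2)·(+11.3) = +22.6 kJ
eq. 2 reversed (NH4NO3(s) must end up as a reactant): +365.6 kJ
eq. 3 × 2 (×2 to match 2 N2H4(l) in the target): (2)·(+50.6) = +101.2 kJ
ΔH° = (+22.6) + (+365.6) + (+101.2) = 489.4 kJ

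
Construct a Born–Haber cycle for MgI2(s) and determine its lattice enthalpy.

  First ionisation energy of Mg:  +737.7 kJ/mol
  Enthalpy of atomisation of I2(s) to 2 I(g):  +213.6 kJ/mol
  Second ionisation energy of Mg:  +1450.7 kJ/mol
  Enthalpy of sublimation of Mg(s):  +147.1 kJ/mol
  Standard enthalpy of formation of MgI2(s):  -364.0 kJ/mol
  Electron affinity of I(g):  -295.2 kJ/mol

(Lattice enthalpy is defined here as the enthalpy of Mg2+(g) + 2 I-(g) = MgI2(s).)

U = -2322.7 kJ/mol

ΔHf° = 1·ΔHsub + 1·(ΣIE) + 1·D(I2) + 2·EA + U
-364.0 = 1·(+147.1) + 1·(+2188.4) + 1·(+213.6) + 2·(-295.2) + U
U = -364.0 − (+1958.7) = -2322.7 kJ/mol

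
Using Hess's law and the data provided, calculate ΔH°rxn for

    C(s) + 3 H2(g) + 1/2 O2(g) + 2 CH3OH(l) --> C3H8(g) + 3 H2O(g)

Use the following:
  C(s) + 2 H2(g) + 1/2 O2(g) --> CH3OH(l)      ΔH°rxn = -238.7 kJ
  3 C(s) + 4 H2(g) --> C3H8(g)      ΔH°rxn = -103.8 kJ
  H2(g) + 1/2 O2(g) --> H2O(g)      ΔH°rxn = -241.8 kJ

equation 1 reversed and × 2 (reverse to put CH3OH(l) on the reactant side; scale by 2 for the 2 CH3OH(l)): (-2)·(-238.7) = +477.4 kJ
equation 2 as written (C3H8(g) already on the product side): -103.8 kJ
equation 3 × 3 (scale by 3 for the 3 H2O(g)): (3)·(-241.8) = -725.4 kJ
ΔH°rxn = (+477.4) + (-103.8) + (-725.4) = -351.8 kJ

ΔH°rxn = -351.8 kJ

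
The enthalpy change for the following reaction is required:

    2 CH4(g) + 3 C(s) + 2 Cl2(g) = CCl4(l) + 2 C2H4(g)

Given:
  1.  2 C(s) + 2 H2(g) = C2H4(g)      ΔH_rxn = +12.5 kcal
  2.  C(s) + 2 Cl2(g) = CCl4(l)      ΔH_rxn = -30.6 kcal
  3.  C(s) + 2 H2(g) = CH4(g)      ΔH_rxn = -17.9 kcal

eq. 1 × 2 (scale by 2 for the 2 C2H4(g)): (2)·(+12.5) = +25.0 kcal
eq. 2 as written (CCl4(l) already on the product side): -30.6 kcal
eq. 3 reversed and × 2 (reverse to put CH4(g) on the reactant side; ×2 to match 2 CH4(g) in the target): (-2)·(-17.9) = +35.8 kcal
Combining the equations, ΔH_rxn = (+25.0) + (-30.6) + (+35.8) = 30.2 kcal

ΔH_rxn = 30.2 kcal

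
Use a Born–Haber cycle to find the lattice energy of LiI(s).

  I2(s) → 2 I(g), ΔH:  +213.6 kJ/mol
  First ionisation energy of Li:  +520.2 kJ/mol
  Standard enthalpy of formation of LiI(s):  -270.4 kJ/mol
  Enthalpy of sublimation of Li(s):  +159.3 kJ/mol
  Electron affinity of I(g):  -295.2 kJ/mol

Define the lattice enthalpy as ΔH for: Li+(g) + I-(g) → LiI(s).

U = -761.5 kJ/mol

ΔHf° = 1·ΔHsub + 1·(ΣIE) + 1/2·D(I2) + 1·EA + U
-270.4 = 1·(+159.3) + 1·(+520.2) + 1/2·(+213.6) + 1·(-295.2) + U
U = -270.4 − (+491.1) = -761.5 kJ/mol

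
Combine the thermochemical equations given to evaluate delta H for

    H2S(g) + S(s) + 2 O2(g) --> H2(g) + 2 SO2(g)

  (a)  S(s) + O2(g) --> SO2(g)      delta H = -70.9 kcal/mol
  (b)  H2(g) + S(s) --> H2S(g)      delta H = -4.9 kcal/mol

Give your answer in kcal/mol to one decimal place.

(a) × 2: (2)·(-70.9) = -141.8 kcal/mol
(b) reversed: +4.9 kcal/mol
By Hess's law, delta H = (2)·(-70.9) + (-1)·(-4.9) = -136.9 kcal/mol

delta H = -136.9 kcal/mol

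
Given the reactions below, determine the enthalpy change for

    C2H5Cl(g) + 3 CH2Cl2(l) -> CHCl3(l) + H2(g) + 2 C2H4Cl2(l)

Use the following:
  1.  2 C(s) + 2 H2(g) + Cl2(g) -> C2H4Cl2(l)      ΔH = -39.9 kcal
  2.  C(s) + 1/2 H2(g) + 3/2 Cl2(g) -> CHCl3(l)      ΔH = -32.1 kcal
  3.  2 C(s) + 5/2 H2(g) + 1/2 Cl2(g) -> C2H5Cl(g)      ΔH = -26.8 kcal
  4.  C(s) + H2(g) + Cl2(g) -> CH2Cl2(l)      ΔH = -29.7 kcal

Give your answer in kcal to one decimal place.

ΔH = 4.0 kcal

eq. 1 × 2 (scale by 2 for the 2 C2H4Cl2(l)): (2)·(-39.9) = -79.8 kcal
eq. 2 as written (CHCl3(l) already on the product side): -32.1 kcal
eq. 3 reversed (reverse to put C2H5Cl(g) on the reactant side): +26.8 kcal
eq. 4 reversed and × 3 (reverse to put CH2Cl2(l) on the reactant side; scale by 3 for the 3 CH2Cl2(l)): (-3)·(-29.7) = +89.1 kcal
Since enthalpy is a state function, ΔH = (2)·(-39.9) + (1)·(-32.1) + (-1)·(-26.8) + (-3)·(-29.7) = 4.0 kcal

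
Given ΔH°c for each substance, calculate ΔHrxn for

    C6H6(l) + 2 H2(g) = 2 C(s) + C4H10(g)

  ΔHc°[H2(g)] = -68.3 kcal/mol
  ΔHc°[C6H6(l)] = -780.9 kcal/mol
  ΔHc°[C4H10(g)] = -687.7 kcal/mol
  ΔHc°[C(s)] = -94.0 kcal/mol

ΔHrxn = -41.8 kcal/mol

With combustion enthalpies, reactants minus products:
= [1·(-780.9) + 2·(-68.3)] − [2·(-94.0) + 1·(-687.7)]
= -41.8 kcal/mol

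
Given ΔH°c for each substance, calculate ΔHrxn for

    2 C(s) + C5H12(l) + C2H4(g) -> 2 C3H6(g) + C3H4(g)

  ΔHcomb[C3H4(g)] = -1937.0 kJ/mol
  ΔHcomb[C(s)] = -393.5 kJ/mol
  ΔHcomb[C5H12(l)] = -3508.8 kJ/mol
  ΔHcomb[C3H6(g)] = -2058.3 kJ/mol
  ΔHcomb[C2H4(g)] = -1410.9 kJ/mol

Using ΔH = Σ nΔHc°(reactants) − Σ nΔHc°(products):
= [2·(-393.5) + 1·(-3508.8) + 1·(-1410.9)] − [2·(-2058.3) + 1·(-1937.0)]
= 346.9 kJ/mol

ΔHrxn = 346.9 kJ/mol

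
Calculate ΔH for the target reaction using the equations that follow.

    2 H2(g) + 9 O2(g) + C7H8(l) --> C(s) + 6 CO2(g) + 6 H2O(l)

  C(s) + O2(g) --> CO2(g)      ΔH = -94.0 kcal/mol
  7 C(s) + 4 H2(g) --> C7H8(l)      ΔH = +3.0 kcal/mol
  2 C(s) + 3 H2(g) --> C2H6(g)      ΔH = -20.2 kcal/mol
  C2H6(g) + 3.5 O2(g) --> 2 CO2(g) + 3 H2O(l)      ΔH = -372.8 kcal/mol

ΔH = -977.0 kcal/mol

equation 1 × 2: (2)·(-94.0) = -188.0 kcal/mol
equation 2 reversed (reverse to put C7H8(l) on the reactant side): -3.0 kcal/mol
equation 3 × 2: (2)·(-20.2) = -40.4 kcal/mol
equation 4 × 2 (×2 to match 6 H2O(l) in the target): (2)·(-372.8) = -745.6 kcal/mol
Combining the equations, ΔH = (2)·(-94.0) + (-1)·(+3.0) + (2)·(-20.2) + (2)·(-372.8) = -977.0 kcal/mol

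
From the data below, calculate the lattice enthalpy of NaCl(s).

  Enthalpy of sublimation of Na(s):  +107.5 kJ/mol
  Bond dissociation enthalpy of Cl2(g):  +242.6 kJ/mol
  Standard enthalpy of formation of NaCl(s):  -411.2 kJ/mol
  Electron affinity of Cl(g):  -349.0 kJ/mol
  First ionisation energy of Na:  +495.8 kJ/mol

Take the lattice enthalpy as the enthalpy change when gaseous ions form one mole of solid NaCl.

U = -786.8 kJ/mol

ΔHf° = 1·ΔHsub + 1·(ΣIE) + 1/2·D(Cl2) + 1·EA + U
-411.2 = 1·(+107.5) + 1·(+495.8) + 1/2·(+242.6) + 1·(-349.0) + U
U = -411.2 − (+375.6) = -786.8 kJ/mol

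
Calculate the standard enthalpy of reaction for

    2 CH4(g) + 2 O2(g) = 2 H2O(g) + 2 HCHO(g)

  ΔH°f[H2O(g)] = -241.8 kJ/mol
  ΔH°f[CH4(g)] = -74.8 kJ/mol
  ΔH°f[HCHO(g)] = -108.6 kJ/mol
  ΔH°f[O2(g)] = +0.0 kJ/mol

Products: 2·(-241.8) + 2·(-108.6) = -700.8
Reactants: 2·(-74.8) + 2·(+0.0) = -149.6
ΔHrxn = (-700.8) − (-149.6) = -551.2 kJ/mol

ΔHrxn = -551.2 kJ/mol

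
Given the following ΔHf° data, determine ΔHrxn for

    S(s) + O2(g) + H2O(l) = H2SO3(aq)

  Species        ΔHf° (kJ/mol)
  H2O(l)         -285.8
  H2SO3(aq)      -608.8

ΔHrxn = -323.0 kJ/mol

Products: 1·(-608.8) = -608.8
Reactants: 1·(+0.0) + 1·(+0.0) + 1·(-285.8) = -285.8
ΔHrxn = (-608.8) − (-285.8) = -323.0 kJ/mol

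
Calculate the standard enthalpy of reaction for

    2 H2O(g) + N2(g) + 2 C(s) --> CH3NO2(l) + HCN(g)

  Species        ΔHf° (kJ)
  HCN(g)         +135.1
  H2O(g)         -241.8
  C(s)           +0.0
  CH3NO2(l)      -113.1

ΔH° = 505.6 kJ

Products: 1·(-113.1) + 1·(+135.1) = +22.0
Reactants: 2·(-241.8) + 1·(+0.0) + 2·(+0.0) = -483.6
ΔH° = (+22.0) − (-483.6) = 505.6 kJ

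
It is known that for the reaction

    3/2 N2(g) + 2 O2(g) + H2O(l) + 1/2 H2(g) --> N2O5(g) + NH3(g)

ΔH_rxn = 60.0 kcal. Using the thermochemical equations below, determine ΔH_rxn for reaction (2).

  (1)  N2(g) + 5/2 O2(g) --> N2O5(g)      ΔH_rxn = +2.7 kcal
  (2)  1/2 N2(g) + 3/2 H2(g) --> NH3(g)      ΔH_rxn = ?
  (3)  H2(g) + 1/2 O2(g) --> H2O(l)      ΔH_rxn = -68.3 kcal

ΔH_rxn = -11.0 kcal

(1) as written (N2O5(g) already on the product side): +2.7 kcal
(2) as written (NH3(g) already on the product side): contributes x
(3) reversed (reverse to put H2O(l) on the reactant side): +68.3 kcal
+60.0 = (+2.7) + (+68.3) + x
x = (+60.0 − (+71.0)) / (1) = -11.0 kcal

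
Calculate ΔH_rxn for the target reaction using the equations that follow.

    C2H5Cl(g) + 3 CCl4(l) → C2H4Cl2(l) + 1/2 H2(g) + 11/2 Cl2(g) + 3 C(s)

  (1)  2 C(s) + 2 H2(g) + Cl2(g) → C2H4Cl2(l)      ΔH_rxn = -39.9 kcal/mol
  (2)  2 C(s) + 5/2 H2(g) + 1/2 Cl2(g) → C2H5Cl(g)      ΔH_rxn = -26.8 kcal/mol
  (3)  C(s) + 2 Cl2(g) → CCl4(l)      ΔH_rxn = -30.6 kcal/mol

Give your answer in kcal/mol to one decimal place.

(1) as written (C2H4Cl2(l) already on the product side): -39.9 kcal/mol
(2) reversed (C2H5Cl(g) must end up as a reactant): +26.8 kcal/mol
(3) reversed and × 3 (reverse to put CCl4(l) on the reactant side; scale by 3 for the 3 CCl4(l)): (-3)·(-30.6) = +91.8 kcal/mol
ΔH_rxn = (-39.9) + (+26.8) + (+91.8) = 78.7 kcal/mol

ΔH_rxn = 78.7 kcal/mol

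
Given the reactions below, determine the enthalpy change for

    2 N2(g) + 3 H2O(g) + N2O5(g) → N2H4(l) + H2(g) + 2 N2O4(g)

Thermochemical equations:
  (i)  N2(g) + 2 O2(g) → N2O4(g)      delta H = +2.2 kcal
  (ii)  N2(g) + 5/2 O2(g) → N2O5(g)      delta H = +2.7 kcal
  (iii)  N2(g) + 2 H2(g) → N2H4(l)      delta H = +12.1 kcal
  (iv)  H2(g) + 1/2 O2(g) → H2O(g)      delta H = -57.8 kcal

delta H = 187.2 kcal

(i) × 2 (×2 to match 2 N2O4(g) in the target): (2)·(+2.2) = +4.4 kcal
(ii) reversed (N2O5(g) must end up as a reactant): -2.7 kcal
(iii) as written (N2H4(l) already on the product side): +12.1 kcal
(iv) reversed and × 3 (reverse to put H2O(g) on the reactant side; ×3 to match 3 H2O(g) in the target): (-3)·(-57.8) = +173.4 kcal
Combining the equations, delta H = (+4.4) + (-2.7) + (+12.1) + (+173.4) = 187.2 kcal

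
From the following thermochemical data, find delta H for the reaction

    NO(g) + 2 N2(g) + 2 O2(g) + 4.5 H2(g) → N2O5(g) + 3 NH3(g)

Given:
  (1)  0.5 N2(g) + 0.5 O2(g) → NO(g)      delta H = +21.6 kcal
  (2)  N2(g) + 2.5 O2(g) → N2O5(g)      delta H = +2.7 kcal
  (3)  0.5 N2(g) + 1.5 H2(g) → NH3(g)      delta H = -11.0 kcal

(1) reversed (NO(g) must end up as a reactant): -21.6 kcal
(2) as written (N2O5(g) already on the product side): +2.7 kcal
(3) × 3 (scale by 3 for the 3 NH3(g)): (3)·(-11.0) = -33.0 kcal
Summing the manipulated equations, delta H = (-1)·(+21.6) + (1)·(+2.7) + (3)·(-11.0) = -51.9 kcal

delta H = -51.9 kcal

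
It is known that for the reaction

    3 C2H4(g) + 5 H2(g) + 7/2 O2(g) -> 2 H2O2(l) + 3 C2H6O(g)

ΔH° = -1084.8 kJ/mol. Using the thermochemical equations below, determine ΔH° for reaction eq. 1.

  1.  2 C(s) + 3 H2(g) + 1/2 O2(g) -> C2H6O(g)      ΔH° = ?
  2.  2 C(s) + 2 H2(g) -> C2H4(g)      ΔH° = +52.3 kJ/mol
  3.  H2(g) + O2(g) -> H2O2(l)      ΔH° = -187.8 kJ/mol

eq. 1 × 3 (scale by 3 for the 3 C2H6O(g)): contributes 3·x
eq. 2 reversed and × 3 (C2H4(g) must end up as a reactant; ×3 to match 3 C2H4(g) in the target): (-3)·(+52.3) = -156.9 kJ/mol
eq. 3 × 2 (×2 to match 2 H2O2(l) in the target): (2)·(-187.8) = -375.6 kJ/mol
-1084.8 = (-156.9) + (-375.6) + 3·x
x = (-1084.8 − (-532.5)) / (3) = -184.1 kJ/mol

ΔH° = -184.1 kJ/mol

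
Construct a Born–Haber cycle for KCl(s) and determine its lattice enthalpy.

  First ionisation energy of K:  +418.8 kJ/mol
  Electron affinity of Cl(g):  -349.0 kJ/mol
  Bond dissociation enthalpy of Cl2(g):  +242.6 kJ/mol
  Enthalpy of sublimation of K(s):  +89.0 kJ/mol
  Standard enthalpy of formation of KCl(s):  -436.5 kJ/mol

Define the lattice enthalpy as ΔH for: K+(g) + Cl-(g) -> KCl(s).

ΔHf° = 1·ΔHsub + 1·(ΣIE) + 1/2·D(Cl2) + 1·EA + U
-436.5 = 1·(+89.0) + 1·(+418.8) + 1/2·(+242.6) + 1·(-349.0) + U
U = -436.5 − (+280.1) = -716.6 kJ/mol

U = -716.6 kJ/mol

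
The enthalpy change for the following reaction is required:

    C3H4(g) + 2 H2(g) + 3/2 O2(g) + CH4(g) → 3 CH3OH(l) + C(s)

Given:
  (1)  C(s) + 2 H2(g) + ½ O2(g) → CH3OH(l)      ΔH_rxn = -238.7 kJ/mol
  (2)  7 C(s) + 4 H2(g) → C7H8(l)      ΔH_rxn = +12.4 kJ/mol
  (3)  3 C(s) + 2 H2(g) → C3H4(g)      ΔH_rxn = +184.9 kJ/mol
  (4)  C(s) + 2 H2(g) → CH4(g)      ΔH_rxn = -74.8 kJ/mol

ΔH_rxn = -826.2 kJ/mol

(1) × 3 (scale by 3 for the 3 CH3OH(l)): (3)·(-238.7) = -716.1 kJ/mol
(2): not needed (C7H8(l) appears nowhere else).
(3) reversed (reverse to put C3H4(g) on the reactant side): -184.9 kJ/mol
(4) reversed (CH4(g) must end up as a reactant): +74.8 kJ/mol
Since enthalpy is a state function, ΔH_rxn = (-716.1) + (-184.9) + (+74.8) = -826.2 kJ/mol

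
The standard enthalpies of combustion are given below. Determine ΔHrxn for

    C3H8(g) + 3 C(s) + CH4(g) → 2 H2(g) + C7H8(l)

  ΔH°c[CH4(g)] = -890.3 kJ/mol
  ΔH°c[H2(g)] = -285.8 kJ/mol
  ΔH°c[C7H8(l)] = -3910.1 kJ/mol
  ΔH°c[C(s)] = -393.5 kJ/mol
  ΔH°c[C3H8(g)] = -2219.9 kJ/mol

With combustion enthalpies, reactants minus products:
= [1·(-2219.9) + 3·(-393.5) + 1·(-890.3)] − [2·(-285.8) + 1·(-3910.1)]
= 191.0 kJ/mol

ΔHrxn = 191.0 kJ/mol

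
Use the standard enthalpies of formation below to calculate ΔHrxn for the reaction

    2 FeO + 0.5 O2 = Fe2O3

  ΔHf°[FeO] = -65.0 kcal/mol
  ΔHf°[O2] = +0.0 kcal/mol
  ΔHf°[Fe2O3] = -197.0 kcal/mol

ΔH°rxn = Σ nΔHf°(products) − Σ nΔHf°(reactants).
Products: 1·(-197.0) = -197.0
Reactants: 2·(-65.0) + 1/2·(+0.0) = -130.0
ΔHrxn = (-197.0) − (-130.0) = -67.0 kcal/mol

ΔHrxn = -67.0 kcal/mol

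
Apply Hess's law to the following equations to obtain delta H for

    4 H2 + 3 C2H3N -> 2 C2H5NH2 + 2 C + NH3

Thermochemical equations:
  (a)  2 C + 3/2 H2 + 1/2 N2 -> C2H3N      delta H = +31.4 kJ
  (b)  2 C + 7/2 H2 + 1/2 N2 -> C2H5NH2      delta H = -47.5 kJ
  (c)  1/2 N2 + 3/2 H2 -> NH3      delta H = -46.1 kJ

(a) reversed and × 3 (reverse to put C2H3N on the reactant side; scale by 3 for the 3 C2H3N): (-3)·(+31.4) = -94.2 kJ
(b) × 2 (×2 to match 2 C2H5NH2 in the target): (2)·(-47.5) = -95.0 kJ
(c) as written (NH3 already on the product side): -46.1 kJ
By Hess's law, delta H = (-94.2) + (-95.0) + (-46.1) = -235.3 kJ

delta H = -235.3 kJ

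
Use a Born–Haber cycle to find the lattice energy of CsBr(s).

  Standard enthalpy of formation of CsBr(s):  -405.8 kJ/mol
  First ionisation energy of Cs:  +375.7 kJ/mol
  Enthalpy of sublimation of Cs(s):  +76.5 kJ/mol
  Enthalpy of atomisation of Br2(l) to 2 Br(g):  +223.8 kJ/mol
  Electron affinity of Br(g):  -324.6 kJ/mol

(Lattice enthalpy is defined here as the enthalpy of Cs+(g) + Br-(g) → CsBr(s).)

U = -645.3 kJ/mol

ΔHf° = 1·ΔHsub + 1·(ΣIE) + 1/2·D(Br2) + 1·EA + U
-405.8 = 1·(+76.5) + 1·(+375.7) + 1/2·(+223.8) + 1·(-324.6) + U
U = -405.8 − (+239.5) = -645.3 kJ/mol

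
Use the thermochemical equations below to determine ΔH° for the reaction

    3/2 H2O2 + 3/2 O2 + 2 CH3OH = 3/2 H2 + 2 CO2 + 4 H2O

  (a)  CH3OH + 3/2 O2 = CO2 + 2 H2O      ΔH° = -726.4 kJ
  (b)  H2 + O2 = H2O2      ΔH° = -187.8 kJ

(a) × 2 (scale by 2 for the 2 CH3OH): (2)·(-726.4) = -1452.8 kJ
(b) reversed and × 3/2 (reverse to put H2O2 on the reactant side; scale by 3/2 for the 3/2 H2O2): (-3/2)·(-187.8) = +281.7 kJ
Summing the manipulated equations, ΔH° = (2)·(-726.4) + (-3/2)·(-187.8) = -1171.1 kJ

ΔH° = -1171.1 kJ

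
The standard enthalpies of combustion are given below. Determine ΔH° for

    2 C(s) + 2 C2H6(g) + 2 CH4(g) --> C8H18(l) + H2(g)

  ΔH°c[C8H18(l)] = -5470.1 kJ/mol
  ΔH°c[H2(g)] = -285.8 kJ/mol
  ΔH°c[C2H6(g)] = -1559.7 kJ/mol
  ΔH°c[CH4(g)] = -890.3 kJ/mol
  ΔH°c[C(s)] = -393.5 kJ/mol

ΔH° = 68.9 kJ/mol

Using ΔH = Σ nΔHc°(reactants) − Σ nΔHc°(products):
= [2·(-393.5) + 2·(-1559.7) + 2·(-890.3)] − [1·(-5470.1) + 1·(-285.8)]
= 68.9 kJ/mol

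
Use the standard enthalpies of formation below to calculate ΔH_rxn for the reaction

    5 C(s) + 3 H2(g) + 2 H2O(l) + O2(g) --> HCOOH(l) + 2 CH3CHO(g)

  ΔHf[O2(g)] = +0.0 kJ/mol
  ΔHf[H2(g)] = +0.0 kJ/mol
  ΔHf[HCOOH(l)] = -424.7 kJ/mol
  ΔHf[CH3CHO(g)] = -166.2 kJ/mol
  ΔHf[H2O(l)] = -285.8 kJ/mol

Products: 1·(-424.7) + 2·(-166.2) = -757.1
Reactants: 5·(+0.0) + 3·(+0.0) + 2·(-285.8) + 1·(+0.0) = -571.6
ΔH_rxn = (-757.1) − (-571.6) = -185.5 kJ/mol

ΔH_rxn = -185.5 kJ/mol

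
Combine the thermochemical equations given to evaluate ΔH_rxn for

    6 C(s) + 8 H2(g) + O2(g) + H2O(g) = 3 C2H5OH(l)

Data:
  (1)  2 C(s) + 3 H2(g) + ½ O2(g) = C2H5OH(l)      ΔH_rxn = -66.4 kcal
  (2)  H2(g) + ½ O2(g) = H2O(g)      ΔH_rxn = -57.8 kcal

ΔH_rxn = -141.4 kcal

(1) × 3 (×3 to match 3 C2H5OH(l) in the target): (3)·(-66.4) = -199.2 kcal
(2) reversed (H2O(g) must end up as a reactant): +57.8 kcal
ΔH_rxn = (3)·(-66.4) + (-1)·(-57.8) = -141.4 kcal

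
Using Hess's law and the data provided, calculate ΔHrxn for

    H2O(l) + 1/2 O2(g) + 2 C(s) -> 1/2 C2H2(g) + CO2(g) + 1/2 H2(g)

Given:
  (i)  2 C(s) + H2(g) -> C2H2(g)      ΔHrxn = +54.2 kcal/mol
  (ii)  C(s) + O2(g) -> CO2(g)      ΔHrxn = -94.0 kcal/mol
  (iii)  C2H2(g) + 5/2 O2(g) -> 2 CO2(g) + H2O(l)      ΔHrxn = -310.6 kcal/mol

ΔHrxn = 1.5 kcal/mol

(i) reversed and × 1/2 (reverse to put H2(g) on the product side; scale by 1/2 for the 1/2 H2(g)): (-1/2)·(+54.2) = -27.1 kcal/mol
(ii) × 3: (3)·(-94.0) = -282.0 kcal/mol
(iii) reversed (H2O(l) must end up as a reactant): +310.6 kcal/mol
ΔHrxn = (-27.1) + (-282.0) + (+310.6) = 1.5 kcal/mol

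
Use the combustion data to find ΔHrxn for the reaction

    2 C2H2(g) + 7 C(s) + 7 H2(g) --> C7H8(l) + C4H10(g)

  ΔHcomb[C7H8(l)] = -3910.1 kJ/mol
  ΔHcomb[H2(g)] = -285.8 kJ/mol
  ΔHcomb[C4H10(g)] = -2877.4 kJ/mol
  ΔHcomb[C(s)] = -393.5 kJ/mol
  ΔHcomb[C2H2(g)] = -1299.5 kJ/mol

ΔHrxn = -566.6 kJ/mol

Using ΔH = Σ nΔHc°(reactants) − Σ nΔHc°(products):
= [2·(-1299.5) + 7·(-393.5) + 7·(-285.8)] − [1·(-3910.1) + 1·(-2877.4)]
= -566.6 kJ/mol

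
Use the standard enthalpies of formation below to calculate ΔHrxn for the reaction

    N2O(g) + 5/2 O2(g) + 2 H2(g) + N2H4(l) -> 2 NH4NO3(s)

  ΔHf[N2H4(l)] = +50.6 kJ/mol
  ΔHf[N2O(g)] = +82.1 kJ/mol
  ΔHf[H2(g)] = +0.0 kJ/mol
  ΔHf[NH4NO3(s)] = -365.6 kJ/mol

ΔHrxn = -863.9 kJ/mol

Products: 2·(-365.6) = -731.2
Reactants: 1·(+82.1) + 5/2·(+0.0) + 2·(+0.0) + 1·(+50.6) = +132.7
ΔHrxn = (-731.2) − (+132.7) = -863.9 kJ/mol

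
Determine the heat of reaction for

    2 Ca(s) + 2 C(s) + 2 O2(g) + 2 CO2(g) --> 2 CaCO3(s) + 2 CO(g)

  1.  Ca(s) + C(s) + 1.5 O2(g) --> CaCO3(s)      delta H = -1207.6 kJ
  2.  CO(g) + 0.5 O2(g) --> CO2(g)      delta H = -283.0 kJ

eq. 1 × 2 (scale by 2 for the 2 CaCO3(s)): (2)·(-1207.6) = -2415.2 kJ
eq. 2 reversed and × 2 (CO(g) must end up as a product; ×2 to match 2 CO(g) in the target): (-2)·(-283.0) = +566.0 kJ
Since enthalpy is a state function, delta H = (2)·(-1207.6) + (-2)·(-283.0) = -1849.2 kJ

delta H = -1849.2 kJ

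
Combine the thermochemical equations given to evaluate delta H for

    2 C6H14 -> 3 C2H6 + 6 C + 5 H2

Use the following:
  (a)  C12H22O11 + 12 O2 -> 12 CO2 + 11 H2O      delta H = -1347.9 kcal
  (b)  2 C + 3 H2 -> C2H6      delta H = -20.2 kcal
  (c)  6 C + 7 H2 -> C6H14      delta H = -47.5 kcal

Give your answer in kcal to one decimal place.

delta H = 34.4 kcal

(a): not needed.
(b) × 3: (3)·(-20.2) = -60.6 kcal
(c) reversed and × 2: (-2)·(-47.5) = +95.0 kcal
By Hess's law, delta H = (3)·(-20.2) + (-2)·(-47.5) = 34.4 kcal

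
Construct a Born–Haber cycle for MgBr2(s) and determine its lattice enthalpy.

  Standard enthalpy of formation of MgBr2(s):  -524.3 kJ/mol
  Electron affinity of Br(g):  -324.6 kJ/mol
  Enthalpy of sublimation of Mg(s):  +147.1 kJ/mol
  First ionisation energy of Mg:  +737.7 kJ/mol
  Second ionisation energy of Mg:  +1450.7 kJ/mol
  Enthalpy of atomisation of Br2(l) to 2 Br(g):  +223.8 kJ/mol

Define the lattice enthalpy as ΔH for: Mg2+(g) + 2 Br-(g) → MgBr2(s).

ΔHf° = 1·ΔHsub + 1·(ΣIE) + 1·D(Br2) + 2·EA + U
-524.3 = 1·(+147.1) + 1·(+2188.4) + 1·(+223.8) + 2·(-324.6) + U
U = -524.3 − (+1910.1) = -2434.4 kJ/mol

U = -2434.4 kJ/mol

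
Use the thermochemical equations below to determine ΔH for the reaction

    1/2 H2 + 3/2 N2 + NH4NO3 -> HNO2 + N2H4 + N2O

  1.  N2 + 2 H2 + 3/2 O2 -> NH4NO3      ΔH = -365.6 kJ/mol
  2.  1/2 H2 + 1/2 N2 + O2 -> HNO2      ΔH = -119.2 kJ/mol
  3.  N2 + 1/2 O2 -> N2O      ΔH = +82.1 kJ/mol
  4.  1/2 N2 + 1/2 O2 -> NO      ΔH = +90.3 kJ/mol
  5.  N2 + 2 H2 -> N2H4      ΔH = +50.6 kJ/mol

eq. 1 reversed (NH4NO3 must end up as a reactant): +365.6 kJ/mol
eq. 2 as written (HNO2 already on the product side): -119.2 kJ/mol
eq. 3 as written (N2O already on the product side): +82.1 kJ/mol
eq. 4: not needed (NO appears nowhere else).
eq. 5 as written (N2H4 already on the product side): +50.6 kJ/mol
Summing the manipulated equations, ΔH = (+365.6) + (-119.2) + (+82.1) + (+50.6) = 379.1 kJ/mol

ΔH = 379.1 kJ/mol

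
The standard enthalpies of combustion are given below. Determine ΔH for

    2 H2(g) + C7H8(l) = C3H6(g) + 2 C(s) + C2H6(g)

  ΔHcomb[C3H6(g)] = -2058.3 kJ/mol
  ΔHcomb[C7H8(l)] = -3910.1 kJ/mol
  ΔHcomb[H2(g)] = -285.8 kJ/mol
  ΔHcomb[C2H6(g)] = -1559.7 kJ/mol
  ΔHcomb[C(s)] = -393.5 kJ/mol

With combustion enthalpies, reactants minus products:
= [2·(-285.8) + 1·(-3910.1)] − [1·(-2058.3) + 2·(-393.5) + 1·(-1559.7)]
= -76.7 kJ/mol

ΔH = -76.7 kJ/mol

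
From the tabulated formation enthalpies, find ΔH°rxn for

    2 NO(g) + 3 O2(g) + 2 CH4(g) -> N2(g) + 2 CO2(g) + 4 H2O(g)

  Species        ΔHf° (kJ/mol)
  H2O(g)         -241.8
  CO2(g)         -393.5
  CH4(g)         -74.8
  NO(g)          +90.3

ΔH°rxn = Σ nΔHf°(products) − Σ nΔHf°(reactants).
Products: 1·(+0.0) + 2·(-393.5) + 4·(-241.8) = -1754.2
Reactants: 2·(+90.3) + 3·(+0.0) + 2·(-74.8) = +31.0
ΔH°rxn = (-1754.2) − (+31.0) = -1785.2 kJ/mol

ΔH°rxn = -1785.2 kJ/mol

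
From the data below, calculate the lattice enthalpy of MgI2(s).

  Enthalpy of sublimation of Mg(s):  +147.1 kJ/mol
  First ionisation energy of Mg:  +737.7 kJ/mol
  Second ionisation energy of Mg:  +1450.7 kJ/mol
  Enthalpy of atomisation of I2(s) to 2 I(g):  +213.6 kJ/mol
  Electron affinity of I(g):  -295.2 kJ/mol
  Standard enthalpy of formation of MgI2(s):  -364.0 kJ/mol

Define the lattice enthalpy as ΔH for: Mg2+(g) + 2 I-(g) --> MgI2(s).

U = -2322.7 kJ/mol

ΔHf° = 1·ΔHsub + 1·(ΣIE) + 1·D(I2) + 2·EA + U
-364.0 = 1·(+147.1) + 1·(+2188.4) + 1·(+213.6) + 2·(-295.2) + U
U = -364.0 − (+1958.7) = -2322.7 kJ/mol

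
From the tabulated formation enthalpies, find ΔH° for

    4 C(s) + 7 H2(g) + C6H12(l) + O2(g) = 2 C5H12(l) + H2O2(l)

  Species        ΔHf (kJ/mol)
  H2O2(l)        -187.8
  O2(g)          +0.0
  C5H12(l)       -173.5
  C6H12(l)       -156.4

Products: 2·(-173.5) + 1·(-187.8) = -534.8
Reactants: 4·(+0.0) + 7·(+0.0) + 1·(-156.4) + 1·(+0.0) = -156.4
ΔH° = (-534.8) − (-156.4) = -378.4 kJ/mol

ΔH° = -378.4 kJ/mol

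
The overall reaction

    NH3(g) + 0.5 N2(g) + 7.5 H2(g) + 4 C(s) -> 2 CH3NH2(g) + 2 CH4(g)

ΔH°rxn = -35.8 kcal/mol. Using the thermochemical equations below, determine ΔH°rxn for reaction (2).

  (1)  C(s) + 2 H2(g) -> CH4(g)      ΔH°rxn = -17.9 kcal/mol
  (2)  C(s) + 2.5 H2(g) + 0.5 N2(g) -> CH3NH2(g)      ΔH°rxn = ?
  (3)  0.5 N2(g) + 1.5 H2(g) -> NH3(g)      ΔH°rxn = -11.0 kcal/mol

(1) × 2 (scale by 2 for the 2 CH4(g)): (2)·(-17.9) = -35.8 kcal/mol
(2) × 2 (×2 to match 2 CH3NH2(g) in the target): contributes 2·x
(3) reversed (reverse to put NH3(g) on the reactant side): +11.0 kcal/mol
-35.8 = (-35.8) + (+11.0) + 2·x
x = (-35.8 − (-24.8)) / (2) = -5.5 kcal/mol

ΔH°rxn = -5.5 kcal/mol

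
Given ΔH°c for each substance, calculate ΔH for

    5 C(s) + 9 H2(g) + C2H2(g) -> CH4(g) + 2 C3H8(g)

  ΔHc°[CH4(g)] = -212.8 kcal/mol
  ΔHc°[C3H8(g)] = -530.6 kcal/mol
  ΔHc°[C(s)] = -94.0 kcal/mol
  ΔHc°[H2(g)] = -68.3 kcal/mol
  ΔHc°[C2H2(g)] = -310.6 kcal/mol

ΔH = -121.3 kcal/mol

With combustion enthalpies, reactants minus products:
= [5·(-94.0) + 9·(-68.3) + 1·(-310.6)] − [1·(-212.8) + 2·(-530.6)]
= -121.3 kcal/mol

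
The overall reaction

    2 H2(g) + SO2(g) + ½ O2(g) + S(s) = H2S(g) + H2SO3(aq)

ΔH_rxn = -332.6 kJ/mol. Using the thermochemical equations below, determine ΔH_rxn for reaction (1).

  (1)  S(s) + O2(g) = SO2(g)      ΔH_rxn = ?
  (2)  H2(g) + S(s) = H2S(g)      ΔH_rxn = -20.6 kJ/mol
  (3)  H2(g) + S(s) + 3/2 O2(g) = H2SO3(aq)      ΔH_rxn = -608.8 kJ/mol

(1) reversed (SO2(g) must end up as a reactant): contributes −x
(2) as written (H2S(g) already on the product side): -20.6 kJ/mol
(3) as written (H2SO3(aq) already on the product side): -608.8 kJ/mol
-332.6 = (-20.6) + (-608.8) − x
x = (-332.6 − (-629.4)) / (-1) = -296.8 kJ/mol

ΔH_rxn = -296.8 kJ/mol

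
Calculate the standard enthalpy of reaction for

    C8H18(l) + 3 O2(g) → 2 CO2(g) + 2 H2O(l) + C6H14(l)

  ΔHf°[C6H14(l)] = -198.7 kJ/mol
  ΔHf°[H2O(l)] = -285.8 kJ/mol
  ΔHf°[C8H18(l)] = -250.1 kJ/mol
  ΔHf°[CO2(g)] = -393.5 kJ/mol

ΔHrxn = -1307.2 kJ/mol

ΔH°rxn = Σ nΔHf°(products) − Σ nΔHf°(reactants).
Products: 2·(-393.5) + 2·(-285.8) + 1·(-198.7) = -1557.3
Reactants: 1·(-250.1) + 3·(+0.0) = -250.1
ΔHrxn = (-1557.3) − (-250.1) = -1307.2 kJ/mol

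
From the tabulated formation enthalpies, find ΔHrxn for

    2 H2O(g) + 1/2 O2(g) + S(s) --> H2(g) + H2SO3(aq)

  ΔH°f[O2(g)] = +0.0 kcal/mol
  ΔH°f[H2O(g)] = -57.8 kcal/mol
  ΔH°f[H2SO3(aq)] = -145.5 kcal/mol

ΔHrxn = -29.9 kcal/mol

Products: 1·(+0.0) + 1·(-145.5) = -145.5
Reactants: 2·(-57.8) + 1/2·(+0.0) + 1·(+0.0) = -115.6
ΔHrxn = (-145.5) − (-115.6) = -29.9 kcal/mol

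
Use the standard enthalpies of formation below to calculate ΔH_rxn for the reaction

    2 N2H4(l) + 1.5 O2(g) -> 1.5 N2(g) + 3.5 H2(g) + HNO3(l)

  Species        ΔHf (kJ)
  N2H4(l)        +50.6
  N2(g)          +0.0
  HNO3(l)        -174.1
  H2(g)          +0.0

Products: 3/2·(+0.0) + 7/2·(+0.0) + 1·(-174.1) = -174.1
Reactants: 2·(+50.6) + 3/2·(+0.0) = +101.2
ΔH_rxn = (-174.1) − (+101.2) = -275.3 kJ

ΔH_rxn = -275.3 kJ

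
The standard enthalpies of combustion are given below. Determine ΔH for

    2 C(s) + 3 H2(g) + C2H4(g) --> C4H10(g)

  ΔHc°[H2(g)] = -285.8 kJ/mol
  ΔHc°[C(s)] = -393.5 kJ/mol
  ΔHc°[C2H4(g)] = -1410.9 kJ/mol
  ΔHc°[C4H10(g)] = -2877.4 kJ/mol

Using ΔH = Σ nΔHc°(reactants) − Σ nΔHc°(products):
= [2·(-393.5) + 3·(-285.8) + 1·(-1410.9)] − [1·(-2877.4)]
= -177.9 kJ/mol

ΔH = -177.9 kJ/mol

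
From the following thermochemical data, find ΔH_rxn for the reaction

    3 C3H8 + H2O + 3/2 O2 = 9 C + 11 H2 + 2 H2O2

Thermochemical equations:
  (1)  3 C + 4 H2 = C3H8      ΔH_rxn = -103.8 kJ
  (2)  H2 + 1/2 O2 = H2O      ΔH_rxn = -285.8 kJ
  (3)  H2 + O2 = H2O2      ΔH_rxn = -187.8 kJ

ΔH_rxn = 221.6 kJ

(1) reversed and × 3: (-3)·(-103.8) = +311.4 kJ
(2) reversed: +285.8 kJ
(3) × 2: (2)·(-187.8) = -375.6 kJ
ΔH_rxn = (-3)·(-103.8) + (-1)·(-285.8) + (2)·(-187.8) = 221.6 kJ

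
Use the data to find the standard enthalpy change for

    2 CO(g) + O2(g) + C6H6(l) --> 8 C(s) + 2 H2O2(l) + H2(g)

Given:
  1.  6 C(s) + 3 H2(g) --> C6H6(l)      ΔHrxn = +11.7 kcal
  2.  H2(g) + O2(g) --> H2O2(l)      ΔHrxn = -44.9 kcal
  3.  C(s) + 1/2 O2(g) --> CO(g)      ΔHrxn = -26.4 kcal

ΔHrxn = -48.7 kcal

eq. 1 reversed: -11.7 kcal
eq. 2 × 2: (2)·(-44.9) = -89.8 kcal
eq. 3 reversed and × 2: (-2)·(-26.4) = +52.8 kcal
By Hess's law, ΔHrxn = (-11.7) + (-89.8) + (+52.8) = -48.7 kcal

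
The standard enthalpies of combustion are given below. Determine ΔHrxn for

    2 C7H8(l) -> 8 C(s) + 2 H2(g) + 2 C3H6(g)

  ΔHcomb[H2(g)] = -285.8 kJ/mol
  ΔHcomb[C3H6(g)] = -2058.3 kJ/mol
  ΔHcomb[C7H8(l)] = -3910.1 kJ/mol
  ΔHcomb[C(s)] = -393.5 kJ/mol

ΔHrxn = 16.0 kJ/mol

With combustion enthalpies, reactants minus products:
= [2·(-3910.1)] − [8·(-393.5) + 2·(-285.8) + 2·(-2058.3)]
= 16.0 kJ/mol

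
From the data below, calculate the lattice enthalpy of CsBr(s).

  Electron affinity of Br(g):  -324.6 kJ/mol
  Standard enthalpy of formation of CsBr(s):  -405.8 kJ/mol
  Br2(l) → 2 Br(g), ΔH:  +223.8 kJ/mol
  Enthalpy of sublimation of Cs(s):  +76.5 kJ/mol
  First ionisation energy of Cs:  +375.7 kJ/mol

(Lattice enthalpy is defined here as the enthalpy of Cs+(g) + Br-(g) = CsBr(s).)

U = -645.3 kJ/mol

ΔHf° = 1·ΔHsub + 1·(ΣIE) + 1/2·D(Br2) + 1·EA + U
-405.8 = 1·(+76.5) + 1·(+375.7) + 1/2·(+223.8) + 1·(-324.6) + U
U = -405.8 − (+239.5) = -645.3 kJ/mol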